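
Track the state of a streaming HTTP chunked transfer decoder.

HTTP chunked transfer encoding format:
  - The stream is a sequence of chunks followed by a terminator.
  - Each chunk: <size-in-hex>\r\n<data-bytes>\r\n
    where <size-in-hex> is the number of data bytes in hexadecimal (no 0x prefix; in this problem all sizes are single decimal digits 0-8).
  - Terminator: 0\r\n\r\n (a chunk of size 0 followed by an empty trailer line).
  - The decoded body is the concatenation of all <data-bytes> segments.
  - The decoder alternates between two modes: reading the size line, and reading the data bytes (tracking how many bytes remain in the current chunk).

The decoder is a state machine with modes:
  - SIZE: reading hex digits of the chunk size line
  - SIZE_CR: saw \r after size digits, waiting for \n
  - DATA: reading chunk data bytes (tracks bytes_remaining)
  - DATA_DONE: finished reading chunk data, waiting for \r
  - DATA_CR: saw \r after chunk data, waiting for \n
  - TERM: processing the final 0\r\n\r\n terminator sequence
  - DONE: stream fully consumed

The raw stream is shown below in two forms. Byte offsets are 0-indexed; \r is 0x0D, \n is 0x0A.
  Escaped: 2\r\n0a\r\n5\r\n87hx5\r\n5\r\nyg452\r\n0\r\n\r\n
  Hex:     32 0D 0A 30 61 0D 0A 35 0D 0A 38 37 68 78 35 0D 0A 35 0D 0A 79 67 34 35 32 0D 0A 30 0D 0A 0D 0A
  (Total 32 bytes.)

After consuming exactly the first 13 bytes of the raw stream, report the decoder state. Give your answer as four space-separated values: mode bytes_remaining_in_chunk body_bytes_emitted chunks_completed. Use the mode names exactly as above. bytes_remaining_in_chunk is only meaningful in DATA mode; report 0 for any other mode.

Byte 0 = '2': mode=SIZE remaining=0 emitted=0 chunks_done=0
Byte 1 = 0x0D: mode=SIZE_CR remaining=0 emitted=0 chunks_done=0
Byte 2 = 0x0A: mode=DATA remaining=2 emitted=0 chunks_done=0
Byte 3 = '0': mode=DATA remaining=1 emitted=1 chunks_done=0
Byte 4 = 'a': mode=DATA_DONE remaining=0 emitted=2 chunks_done=0
Byte 5 = 0x0D: mode=DATA_CR remaining=0 emitted=2 chunks_done=0
Byte 6 = 0x0A: mode=SIZE remaining=0 emitted=2 chunks_done=1
Byte 7 = '5': mode=SIZE remaining=0 emitted=2 chunks_done=1
Byte 8 = 0x0D: mode=SIZE_CR remaining=0 emitted=2 chunks_done=1
Byte 9 = 0x0A: mode=DATA remaining=5 emitted=2 chunks_done=1
Byte 10 = '8': mode=DATA remaining=4 emitted=3 chunks_done=1
Byte 11 = '7': mode=DATA remaining=3 emitted=4 chunks_done=1
Byte 12 = 'h': mode=DATA remaining=2 emitted=5 chunks_done=1

Answer: DATA 2 5 1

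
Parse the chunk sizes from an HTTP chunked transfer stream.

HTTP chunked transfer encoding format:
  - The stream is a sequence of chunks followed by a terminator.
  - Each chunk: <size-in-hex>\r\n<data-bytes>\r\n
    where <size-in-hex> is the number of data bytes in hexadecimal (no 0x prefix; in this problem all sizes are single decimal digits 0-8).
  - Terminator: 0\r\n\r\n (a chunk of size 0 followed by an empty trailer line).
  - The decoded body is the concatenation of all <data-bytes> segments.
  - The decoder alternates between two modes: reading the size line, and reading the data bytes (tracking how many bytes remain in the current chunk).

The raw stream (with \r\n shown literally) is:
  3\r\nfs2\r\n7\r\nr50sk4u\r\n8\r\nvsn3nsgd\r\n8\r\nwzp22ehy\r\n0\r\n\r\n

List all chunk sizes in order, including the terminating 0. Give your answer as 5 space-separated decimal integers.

Chunk 1: stream[0..1]='3' size=0x3=3, data at stream[3..6]='fs2' -> body[0..3], body so far='fs2'
Chunk 2: stream[8..9]='7' size=0x7=7, data at stream[11..18]='r50sk4u' -> body[3..10], body so far='fs2r50sk4u'
Chunk 3: stream[20..21]='8' size=0x8=8, data at stream[23..31]='vsn3nsgd' -> body[10..18], body so far='fs2r50sk4uvsn3nsgd'
Chunk 4: stream[33..34]='8' size=0x8=8, data at stream[36..44]='wzp22ehy' -> body[18..26], body so far='fs2r50sk4uvsn3nsgdwzp22ehy'
Chunk 5: stream[46..47]='0' size=0 (terminator). Final body='fs2r50sk4uvsn3nsgdwzp22ehy' (26 bytes)

Answer: 3 7 8 8 0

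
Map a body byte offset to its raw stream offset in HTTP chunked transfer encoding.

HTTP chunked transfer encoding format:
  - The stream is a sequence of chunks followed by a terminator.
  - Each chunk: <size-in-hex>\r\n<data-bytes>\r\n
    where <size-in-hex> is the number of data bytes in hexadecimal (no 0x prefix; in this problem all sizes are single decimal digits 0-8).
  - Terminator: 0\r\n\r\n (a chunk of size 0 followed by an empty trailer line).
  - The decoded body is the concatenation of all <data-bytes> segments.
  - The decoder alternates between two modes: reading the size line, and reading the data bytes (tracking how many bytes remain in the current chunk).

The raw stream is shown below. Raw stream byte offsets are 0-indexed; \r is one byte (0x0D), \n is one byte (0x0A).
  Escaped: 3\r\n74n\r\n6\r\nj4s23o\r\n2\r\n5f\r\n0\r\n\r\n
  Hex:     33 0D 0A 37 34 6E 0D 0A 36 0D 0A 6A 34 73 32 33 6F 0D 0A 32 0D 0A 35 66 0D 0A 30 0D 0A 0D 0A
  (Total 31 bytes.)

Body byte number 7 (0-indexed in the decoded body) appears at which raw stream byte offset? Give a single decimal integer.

Answer: 15

Derivation:
Chunk 1: stream[0..1]='3' size=0x3=3, data at stream[3..6]='74n' -> body[0..3], body so far='74n'
Chunk 2: stream[8..9]='6' size=0x6=6, data at stream[11..17]='j4s23o' -> body[3..9], body so far='74nj4s23o'
Chunk 3: stream[19..20]='2' size=0x2=2, data at stream[22..24]='5f' -> body[9..11], body so far='74nj4s23o5f'
Chunk 4: stream[26..27]='0' size=0 (terminator). Final body='74nj4s23o5f' (11 bytes)
Body byte 7 at stream offset 15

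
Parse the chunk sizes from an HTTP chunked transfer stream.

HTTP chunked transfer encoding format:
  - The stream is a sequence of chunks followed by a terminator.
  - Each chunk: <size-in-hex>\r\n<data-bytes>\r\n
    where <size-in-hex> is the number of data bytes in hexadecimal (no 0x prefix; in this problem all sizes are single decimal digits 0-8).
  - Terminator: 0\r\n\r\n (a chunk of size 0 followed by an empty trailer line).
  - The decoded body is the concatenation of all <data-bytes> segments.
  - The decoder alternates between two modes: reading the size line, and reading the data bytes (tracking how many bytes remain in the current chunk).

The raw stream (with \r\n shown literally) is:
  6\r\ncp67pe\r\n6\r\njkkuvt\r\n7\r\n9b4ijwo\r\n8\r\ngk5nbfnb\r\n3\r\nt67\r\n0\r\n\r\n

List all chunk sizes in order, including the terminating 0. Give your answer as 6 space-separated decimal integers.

Chunk 1: stream[0..1]='6' size=0x6=6, data at stream[3..9]='cp67pe' -> body[0..6], body so far='cp67pe'
Chunk 2: stream[11..12]='6' size=0x6=6, data at stream[14..20]='jkkuvt' -> body[6..12], body so far='cp67pejkkuvt'
Chunk 3: stream[22..23]='7' size=0x7=7, data at stream[25..32]='9b4ijwo' -> body[12..19], body so far='cp67pejkkuvt9b4ijwo'
Chunk 4: stream[34..35]='8' size=0x8=8, data at stream[37..45]='gk5nbfnb' -> body[19..27], body so far='cp67pejkkuvt9b4ijwogk5nbfnb'
Chunk 5: stream[47..48]='3' size=0x3=3, data at stream[50..53]='t67' -> body[27..30], body so far='cp67pejkkuvt9b4ijwogk5nbfnbt67'
Chunk 6: stream[55..56]='0' size=0 (terminator). Final body='cp67pejkkuvt9b4ijwogk5nbfnbt67' (30 bytes)

Answer: 6 6 7 8 3 0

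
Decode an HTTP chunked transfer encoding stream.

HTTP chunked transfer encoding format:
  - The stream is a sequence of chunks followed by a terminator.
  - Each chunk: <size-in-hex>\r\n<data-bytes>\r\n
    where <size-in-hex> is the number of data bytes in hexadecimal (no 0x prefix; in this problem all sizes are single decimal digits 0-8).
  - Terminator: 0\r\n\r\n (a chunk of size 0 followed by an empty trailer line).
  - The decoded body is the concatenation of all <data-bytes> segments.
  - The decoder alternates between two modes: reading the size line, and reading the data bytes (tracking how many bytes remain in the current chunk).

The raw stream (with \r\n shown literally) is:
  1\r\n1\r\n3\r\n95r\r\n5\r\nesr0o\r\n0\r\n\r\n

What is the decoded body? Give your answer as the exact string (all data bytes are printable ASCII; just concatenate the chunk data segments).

Chunk 1: stream[0..1]='1' size=0x1=1, data at stream[3..4]='1' -> body[0..1], body so far='1'
Chunk 2: stream[6..7]='3' size=0x3=3, data at stream[9..12]='95r' -> body[1..4], body so far='195r'
Chunk 3: stream[14..15]='5' size=0x5=5, data at stream[17..22]='esr0o' -> body[4..9], body so far='195resr0o'
Chunk 4: stream[24..25]='0' size=0 (terminator). Final body='195resr0o' (9 bytes)

Answer: 195resr0o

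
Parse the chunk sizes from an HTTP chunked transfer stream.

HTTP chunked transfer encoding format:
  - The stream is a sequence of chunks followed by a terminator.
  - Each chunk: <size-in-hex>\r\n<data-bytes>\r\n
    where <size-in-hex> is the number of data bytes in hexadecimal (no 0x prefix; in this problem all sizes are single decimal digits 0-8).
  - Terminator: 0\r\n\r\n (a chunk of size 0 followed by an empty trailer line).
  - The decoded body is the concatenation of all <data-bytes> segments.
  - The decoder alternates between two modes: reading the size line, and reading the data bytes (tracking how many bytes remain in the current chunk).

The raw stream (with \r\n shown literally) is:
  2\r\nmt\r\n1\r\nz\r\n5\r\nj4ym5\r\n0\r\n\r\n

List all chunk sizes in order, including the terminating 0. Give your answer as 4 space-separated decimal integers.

Answer: 2 1 5 0

Derivation:
Chunk 1: stream[0..1]='2' size=0x2=2, data at stream[3..5]='mt' -> body[0..2], body so far='mt'
Chunk 2: stream[7..8]='1' size=0x1=1, data at stream[10..11]='z' -> body[2..3], body so far='mtz'
Chunk 3: stream[13..14]='5' size=0x5=5, data at stream[16..21]='j4ym5' -> body[3..8], body so far='mtzj4ym5'
Chunk 4: stream[23..24]='0' size=0 (terminator). Final body='mtzj4ym5' (8 bytes)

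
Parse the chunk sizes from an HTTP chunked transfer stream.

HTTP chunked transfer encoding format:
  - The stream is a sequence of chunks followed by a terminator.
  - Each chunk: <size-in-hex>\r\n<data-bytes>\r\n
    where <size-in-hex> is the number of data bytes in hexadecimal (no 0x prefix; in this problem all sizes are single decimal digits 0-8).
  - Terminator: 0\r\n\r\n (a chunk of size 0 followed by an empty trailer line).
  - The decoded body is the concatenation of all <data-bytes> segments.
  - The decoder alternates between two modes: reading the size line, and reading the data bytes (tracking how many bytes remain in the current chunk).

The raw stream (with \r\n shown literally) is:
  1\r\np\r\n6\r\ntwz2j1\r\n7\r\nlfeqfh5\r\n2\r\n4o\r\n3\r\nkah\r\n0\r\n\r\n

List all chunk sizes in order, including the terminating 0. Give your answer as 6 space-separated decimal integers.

Answer: 1 6 7 2 3 0

Derivation:
Chunk 1: stream[0..1]='1' size=0x1=1, data at stream[3..4]='p' -> body[0..1], body so far='p'
Chunk 2: stream[6..7]='6' size=0x6=6, data at stream[9..15]='twz2j1' -> body[1..7], body so far='ptwz2j1'
Chunk 3: stream[17..18]='7' size=0x7=7, data at stream[20..27]='lfeqfh5' -> body[7..14], body so far='ptwz2j1lfeqfh5'
Chunk 4: stream[29..30]='2' size=0x2=2, data at stream[32..34]='4o' -> body[14..16], body so far='ptwz2j1lfeqfh54o'
Chunk 5: stream[36..37]='3' size=0x3=3, data at stream[39..42]='kah' -> body[16..19], body so far='ptwz2j1lfeqfh54okah'
Chunk 6: stream[44..45]='0' size=0 (terminator). Final body='ptwz2j1lfeqfh54okah' (19 bytes)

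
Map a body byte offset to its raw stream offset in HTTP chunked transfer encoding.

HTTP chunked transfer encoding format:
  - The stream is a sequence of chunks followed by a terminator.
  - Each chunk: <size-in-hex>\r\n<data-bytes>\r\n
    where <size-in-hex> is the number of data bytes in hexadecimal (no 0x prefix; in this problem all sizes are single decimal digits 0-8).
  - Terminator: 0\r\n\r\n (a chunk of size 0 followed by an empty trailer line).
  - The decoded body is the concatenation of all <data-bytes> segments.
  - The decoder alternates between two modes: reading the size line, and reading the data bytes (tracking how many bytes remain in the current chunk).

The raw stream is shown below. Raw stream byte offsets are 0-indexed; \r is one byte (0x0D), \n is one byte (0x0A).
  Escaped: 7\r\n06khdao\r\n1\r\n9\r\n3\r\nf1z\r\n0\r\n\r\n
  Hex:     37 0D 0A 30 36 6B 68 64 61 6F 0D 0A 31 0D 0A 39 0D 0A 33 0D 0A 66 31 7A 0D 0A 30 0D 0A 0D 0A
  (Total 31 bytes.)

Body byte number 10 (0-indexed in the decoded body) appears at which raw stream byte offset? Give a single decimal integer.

Answer: 23

Derivation:
Chunk 1: stream[0..1]='7' size=0x7=7, data at stream[3..10]='06khdao' -> body[0..7], body so far='06khdao'
Chunk 2: stream[12..13]='1' size=0x1=1, data at stream[15..16]='9' -> body[7..8], body so far='06khdao9'
Chunk 3: stream[18..19]='3' size=0x3=3, data at stream[21..24]='f1z' -> body[8..11], body so far='06khdao9f1z'
Chunk 4: stream[26..27]='0' size=0 (terminator). Final body='06khdao9f1z' (11 bytes)
Body byte 10 at stream offset 23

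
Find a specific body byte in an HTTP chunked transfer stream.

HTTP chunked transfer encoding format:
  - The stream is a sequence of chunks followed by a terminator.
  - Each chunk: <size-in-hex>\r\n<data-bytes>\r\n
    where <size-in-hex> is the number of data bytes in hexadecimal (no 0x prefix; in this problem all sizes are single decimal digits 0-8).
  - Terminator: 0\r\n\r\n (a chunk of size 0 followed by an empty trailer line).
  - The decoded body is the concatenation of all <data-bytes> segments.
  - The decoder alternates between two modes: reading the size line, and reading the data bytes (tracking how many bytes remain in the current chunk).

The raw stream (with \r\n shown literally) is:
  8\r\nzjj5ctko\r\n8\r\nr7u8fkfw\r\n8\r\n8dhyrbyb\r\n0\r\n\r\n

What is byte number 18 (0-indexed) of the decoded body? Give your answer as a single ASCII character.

Chunk 1: stream[0..1]='8' size=0x8=8, data at stream[3..11]='zjj5ctko' -> body[0..8], body so far='zjj5ctko'
Chunk 2: stream[13..14]='8' size=0x8=8, data at stream[16..24]='r7u8fkfw' -> body[8..16], body so far='zjj5ctkor7u8fkfw'
Chunk 3: stream[26..27]='8' size=0x8=8, data at stream[29..37]='8dhyrbyb' -> body[16..24], body so far='zjj5ctkor7u8fkfw8dhyrbyb'
Chunk 4: stream[39..40]='0' size=0 (terminator). Final body='zjj5ctkor7u8fkfw8dhyrbyb' (24 bytes)
Body byte 18 = 'h'

Answer: h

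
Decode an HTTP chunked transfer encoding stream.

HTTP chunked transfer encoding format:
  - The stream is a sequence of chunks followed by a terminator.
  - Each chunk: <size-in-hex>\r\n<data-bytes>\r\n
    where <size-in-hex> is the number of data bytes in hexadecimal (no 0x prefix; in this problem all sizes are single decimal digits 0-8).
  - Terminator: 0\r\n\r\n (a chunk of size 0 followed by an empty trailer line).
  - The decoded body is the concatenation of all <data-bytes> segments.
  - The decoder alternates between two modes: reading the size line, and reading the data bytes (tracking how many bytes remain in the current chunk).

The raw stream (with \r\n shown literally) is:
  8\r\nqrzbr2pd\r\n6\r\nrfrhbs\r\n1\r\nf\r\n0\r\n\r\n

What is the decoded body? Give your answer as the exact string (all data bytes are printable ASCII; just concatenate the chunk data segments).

Chunk 1: stream[0..1]='8' size=0x8=8, data at stream[3..11]='qrzbr2pd' -> body[0..8], body so far='qrzbr2pd'
Chunk 2: stream[13..14]='6' size=0x6=6, data at stream[16..22]='rfrhbs' -> body[8..14], body so far='qrzbr2pdrfrhbs'
Chunk 3: stream[24..25]='1' size=0x1=1, data at stream[27..28]='f' -> body[14..15], body so far='qrzbr2pdrfrhbsf'
Chunk 4: stream[30..31]='0' size=0 (terminator). Final body='qrzbr2pdrfrhbsf' (15 bytes)

Answer: qrzbr2pdrfrhbsf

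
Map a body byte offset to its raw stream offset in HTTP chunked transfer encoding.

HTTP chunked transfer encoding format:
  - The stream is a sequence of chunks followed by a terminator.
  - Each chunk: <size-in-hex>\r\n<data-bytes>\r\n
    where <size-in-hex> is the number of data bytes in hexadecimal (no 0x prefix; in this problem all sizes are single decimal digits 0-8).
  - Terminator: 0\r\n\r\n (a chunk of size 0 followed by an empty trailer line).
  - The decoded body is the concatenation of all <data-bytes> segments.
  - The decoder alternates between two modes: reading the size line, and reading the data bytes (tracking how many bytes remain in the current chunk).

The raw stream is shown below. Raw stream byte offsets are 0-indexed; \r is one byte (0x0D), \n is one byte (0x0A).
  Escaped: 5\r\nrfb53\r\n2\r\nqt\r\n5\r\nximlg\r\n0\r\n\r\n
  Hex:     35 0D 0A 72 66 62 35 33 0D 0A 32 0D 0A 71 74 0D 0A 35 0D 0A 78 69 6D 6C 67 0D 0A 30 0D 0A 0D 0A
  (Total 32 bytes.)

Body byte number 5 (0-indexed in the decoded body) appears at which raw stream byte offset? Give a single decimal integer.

Answer: 13

Derivation:
Chunk 1: stream[0..1]='5' size=0x5=5, data at stream[3..8]='rfb53' -> body[0..5], body so far='rfb53'
Chunk 2: stream[10..11]='2' size=0x2=2, data at stream[13..15]='qt' -> body[5..7], body so far='rfb53qt'
Chunk 3: stream[17..18]='5' size=0x5=5, data at stream[20..25]='ximlg' -> body[7..12], body so far='rfb53qtximlg'
Chunk 4: stream[27..28]='0' size=0 (terminator). Final body='rfb53qtximlg' (12 bytes)
Body byte 5 at stream offset 13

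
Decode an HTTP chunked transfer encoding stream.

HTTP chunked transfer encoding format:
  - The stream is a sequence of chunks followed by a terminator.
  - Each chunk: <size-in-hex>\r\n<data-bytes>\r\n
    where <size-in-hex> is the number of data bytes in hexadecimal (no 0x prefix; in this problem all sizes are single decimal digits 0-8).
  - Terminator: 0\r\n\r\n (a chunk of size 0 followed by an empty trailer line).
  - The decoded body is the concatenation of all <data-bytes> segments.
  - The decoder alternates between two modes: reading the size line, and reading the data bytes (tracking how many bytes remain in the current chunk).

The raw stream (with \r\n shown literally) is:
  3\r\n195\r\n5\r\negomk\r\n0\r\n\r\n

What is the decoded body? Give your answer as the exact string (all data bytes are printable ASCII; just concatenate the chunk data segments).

Answer: 195egomk

Derivation:
Chunk 1: stream[0..1]='3' size=0x3=3, data at stream[3..6]='195' -> body[0..3], body so far='195'
Chunk 2: stream[8..9]='5' size=0x5=5, data at stream[11..16]='egomk' -> body[3..8], body so far='195egomk'
Chunk 3: stream[18..19]='0' size=0 (terminator). Final body='195egomk' (8 bytes)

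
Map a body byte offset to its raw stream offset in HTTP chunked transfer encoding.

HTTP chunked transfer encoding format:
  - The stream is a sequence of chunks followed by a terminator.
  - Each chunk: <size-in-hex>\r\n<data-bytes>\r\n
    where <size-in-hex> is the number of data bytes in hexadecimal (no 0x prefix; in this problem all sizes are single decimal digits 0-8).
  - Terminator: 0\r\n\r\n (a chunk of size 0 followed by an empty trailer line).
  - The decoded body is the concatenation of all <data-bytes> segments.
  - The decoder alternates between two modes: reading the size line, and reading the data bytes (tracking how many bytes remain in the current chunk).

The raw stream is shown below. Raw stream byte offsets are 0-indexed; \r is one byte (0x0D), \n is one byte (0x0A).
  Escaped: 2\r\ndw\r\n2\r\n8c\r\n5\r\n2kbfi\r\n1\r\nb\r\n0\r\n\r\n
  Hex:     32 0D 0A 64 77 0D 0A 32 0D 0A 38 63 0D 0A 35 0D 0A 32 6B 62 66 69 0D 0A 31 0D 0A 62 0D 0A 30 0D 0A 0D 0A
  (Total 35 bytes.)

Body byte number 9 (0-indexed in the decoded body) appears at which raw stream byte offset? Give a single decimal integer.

Answer: 27

Derivation:
Chunk 1: stream[0..1]='2' size=0x2=2, data at stream[3..5]='dw' -> body[0..2], body so far='dw'
Chunk 2: stream[7..8]='2' size=0x2=2, data at stream[10..12]='8c' -> body[2..4], body so far='dw8c'
Chunk 3: stream[14..15]='5' size=0x5=5, data at stream[17..22]='2kbfi' -> body[4..9], body so far='dw8c2kbfi'
Chunk 4: stream[24..25]='1' size=0x1=1, data at stream[27..28]='b' -> body[9..10], body so far='dw8c2kbfib'
Chunk 5: stream[30..31]='0' size=0 (terminator). Final body='dw8c2kbfib' (10 bytes)
Body byte 9 at stream offset 27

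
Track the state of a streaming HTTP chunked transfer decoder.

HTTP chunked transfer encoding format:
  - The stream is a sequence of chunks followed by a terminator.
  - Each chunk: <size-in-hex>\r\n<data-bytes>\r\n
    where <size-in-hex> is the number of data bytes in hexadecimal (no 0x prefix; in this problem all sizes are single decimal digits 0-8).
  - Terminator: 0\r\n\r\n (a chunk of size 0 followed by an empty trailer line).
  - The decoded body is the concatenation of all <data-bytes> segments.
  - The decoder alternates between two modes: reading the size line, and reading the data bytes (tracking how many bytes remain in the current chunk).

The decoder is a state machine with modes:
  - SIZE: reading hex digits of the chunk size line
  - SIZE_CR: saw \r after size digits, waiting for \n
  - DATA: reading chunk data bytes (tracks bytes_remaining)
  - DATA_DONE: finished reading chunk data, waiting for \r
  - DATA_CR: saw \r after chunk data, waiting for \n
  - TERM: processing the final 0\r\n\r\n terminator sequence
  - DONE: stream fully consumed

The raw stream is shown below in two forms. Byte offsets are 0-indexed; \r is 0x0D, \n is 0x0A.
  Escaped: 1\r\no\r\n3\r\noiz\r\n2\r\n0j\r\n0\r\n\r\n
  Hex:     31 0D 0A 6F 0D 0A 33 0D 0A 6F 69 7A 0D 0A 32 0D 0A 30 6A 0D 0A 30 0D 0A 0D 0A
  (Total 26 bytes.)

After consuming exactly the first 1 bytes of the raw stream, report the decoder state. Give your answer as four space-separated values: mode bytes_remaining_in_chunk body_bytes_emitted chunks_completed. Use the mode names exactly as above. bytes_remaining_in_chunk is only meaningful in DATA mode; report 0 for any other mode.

Byte 0 = '1': mode=SIZE remaining=0 emitted=0 chunks_done=0

Answer: SIZE 0 0 0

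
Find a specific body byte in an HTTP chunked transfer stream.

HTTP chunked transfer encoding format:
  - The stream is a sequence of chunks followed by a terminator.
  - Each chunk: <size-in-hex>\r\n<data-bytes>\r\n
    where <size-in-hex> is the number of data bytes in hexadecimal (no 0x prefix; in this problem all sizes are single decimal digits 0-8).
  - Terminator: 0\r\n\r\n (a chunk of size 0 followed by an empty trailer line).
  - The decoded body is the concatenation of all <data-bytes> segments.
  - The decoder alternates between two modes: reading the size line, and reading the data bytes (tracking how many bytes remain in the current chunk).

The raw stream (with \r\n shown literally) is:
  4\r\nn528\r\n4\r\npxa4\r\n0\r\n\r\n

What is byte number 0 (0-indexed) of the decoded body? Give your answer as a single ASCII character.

Chunk 1: stream[0..1]='4' size=0x4=4, data at stream[3..7]='n528' -> body[0..4], body so far='n528'
Chunk 2: stream[9..10]='4' size=0x4=4, data at stream[12..16]='pxa4' -> body[4..8], body so far='n528pxa4'
Chunk 3: stream[18..19]='0' size=0 (terminator). Final body='n528pxa4' (8 bytes)
Body byte 0 = 'n'

Answer: n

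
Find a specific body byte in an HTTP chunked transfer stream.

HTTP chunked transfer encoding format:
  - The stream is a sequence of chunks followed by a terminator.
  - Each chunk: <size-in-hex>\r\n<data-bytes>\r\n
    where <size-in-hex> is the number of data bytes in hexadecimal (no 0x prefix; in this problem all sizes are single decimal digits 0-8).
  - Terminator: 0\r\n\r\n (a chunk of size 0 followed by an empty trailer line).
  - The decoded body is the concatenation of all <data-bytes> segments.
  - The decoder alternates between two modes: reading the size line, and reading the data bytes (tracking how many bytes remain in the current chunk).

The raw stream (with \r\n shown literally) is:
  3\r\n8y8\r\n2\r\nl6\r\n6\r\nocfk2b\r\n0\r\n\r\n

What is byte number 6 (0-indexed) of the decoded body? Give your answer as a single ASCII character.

Answer: c

Derivation:
Chunk 1: stream[0..1]='3' size=0x3=3, data at stream[3..6]='8y8' -> body[0..3], body so far='8y8'
Chunk 2: stream[8..9]='2' size=0x2=2, data at stream[11..13]='l6' -> body[3..5], body so far='8y8l6'
Chunk 3: stream[15..16]='6' size=0x6=6, data at stream[18..24]='ocfk2b' -> body[5..11], body so far='8y8l6ocfk2b'
Chunk 4: stream[26..27]='0' size=0 (terminator). Final body='8y8l6ocfk2b' (11 bytes)
Body byte 6 = 'c'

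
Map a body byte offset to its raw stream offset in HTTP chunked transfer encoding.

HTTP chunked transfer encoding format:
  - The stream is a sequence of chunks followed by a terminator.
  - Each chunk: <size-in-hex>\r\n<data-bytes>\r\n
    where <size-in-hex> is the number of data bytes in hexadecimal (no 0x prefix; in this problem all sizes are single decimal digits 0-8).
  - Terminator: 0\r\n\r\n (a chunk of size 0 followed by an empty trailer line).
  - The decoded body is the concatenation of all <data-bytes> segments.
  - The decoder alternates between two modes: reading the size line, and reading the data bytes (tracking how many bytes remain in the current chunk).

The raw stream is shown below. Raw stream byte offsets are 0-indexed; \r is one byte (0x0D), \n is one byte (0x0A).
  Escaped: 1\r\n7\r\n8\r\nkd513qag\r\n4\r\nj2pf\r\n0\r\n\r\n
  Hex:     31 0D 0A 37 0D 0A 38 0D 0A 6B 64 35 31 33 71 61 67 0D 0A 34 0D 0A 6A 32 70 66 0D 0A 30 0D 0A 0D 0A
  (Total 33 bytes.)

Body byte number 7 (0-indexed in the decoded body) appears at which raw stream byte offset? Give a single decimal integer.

Chunk 1: stream[0..1]='1' size=0x1=1, data at stream[3..4]='7' -> body[0..1], body so far='7'
Chunk 2: stream[6..7]='8' size=0x8=8, data at stream[9..17]='kd513qag' -> body[1..9], body so far='7kd513qag'
Chunk 3: stream[19..20]='4' size=0x4=4, data at stream[22..26]='j2pf' -> body[9..13], body so far='7kd513qagj2pf'
Chunk 4: stream[28..29]='0' size=0 (terminator). Final body='7kd513qagj2pf' (13 bytes)
Body byte 7 at stream offset 15

Answer: 15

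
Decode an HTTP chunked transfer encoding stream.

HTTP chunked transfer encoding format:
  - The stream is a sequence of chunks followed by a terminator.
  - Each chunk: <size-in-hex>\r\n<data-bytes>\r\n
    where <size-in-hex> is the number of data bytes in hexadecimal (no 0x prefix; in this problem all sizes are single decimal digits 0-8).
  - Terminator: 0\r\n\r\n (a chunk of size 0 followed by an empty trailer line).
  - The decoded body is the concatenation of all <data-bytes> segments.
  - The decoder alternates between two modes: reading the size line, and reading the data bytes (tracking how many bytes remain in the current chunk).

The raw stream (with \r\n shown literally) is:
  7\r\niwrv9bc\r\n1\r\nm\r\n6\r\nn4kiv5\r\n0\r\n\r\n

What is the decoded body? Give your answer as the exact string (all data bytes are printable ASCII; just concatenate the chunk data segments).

Chunk 1: stream[0..1]='7' size=0x7=7, data at stream[3..10]='iwrv9bc' -> body[0..7], body so far='iwrv9bc'
Chunk 2: stream[12..13]='1' size=0x1=1, data at stream[15..16]='m' -> body[7..8], body so far='iwrv9bcm'
Chunk 3: stream[18..19]='6' size=0x6=6, data at stream[21..27]='n4kiv5' -> body[8..14], body so far='iwrv9bcmn4kiv5'
Chunk 4: stream[29..30]='0' size=0 (terminator). Final body='iwrv9bcmn4kiv5' (14 bytes)

Answer: iwrv9bcmn4kiv5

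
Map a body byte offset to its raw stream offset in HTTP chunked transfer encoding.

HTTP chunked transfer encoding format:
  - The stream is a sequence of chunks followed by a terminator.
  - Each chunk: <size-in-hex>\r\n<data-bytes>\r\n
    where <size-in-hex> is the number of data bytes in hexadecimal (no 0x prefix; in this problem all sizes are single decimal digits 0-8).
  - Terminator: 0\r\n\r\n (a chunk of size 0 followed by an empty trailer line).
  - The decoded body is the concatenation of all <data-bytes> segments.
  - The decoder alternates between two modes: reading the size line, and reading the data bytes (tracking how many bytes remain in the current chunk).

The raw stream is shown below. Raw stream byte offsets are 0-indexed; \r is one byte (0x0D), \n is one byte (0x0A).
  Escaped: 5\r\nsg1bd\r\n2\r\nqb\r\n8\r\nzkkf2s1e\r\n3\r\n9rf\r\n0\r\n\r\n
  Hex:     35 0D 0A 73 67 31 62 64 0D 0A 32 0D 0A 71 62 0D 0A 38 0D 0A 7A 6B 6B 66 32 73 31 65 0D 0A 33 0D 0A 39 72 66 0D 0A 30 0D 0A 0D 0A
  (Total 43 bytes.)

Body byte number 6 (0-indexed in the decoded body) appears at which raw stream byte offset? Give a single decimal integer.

Chunk 1: stream[0..1]='5' size=0x5=5, data at stream[3..8]='sg1bd' -> body[0..5], body so far='sg1bd'
Chunk 2: stream[10..11]='2' size=0x2=2, data at stream[13..15]='qb' -> body[5..7], body so far='sg1bdqb'
Chunk 3: stream[17..18]='8' size=0x8=8, data at stream[20..28]='zkkf2s1e' -> body[7..15], body so far='sg1bdqbzkkf2s1e'
Chunk 4: stream[30..31]='3' size=0x3=3, data at stream[33..36]='9rf' -> body[15..18], body so far='sg1bdqbzkkf2s1e9rf'
Chunk 5: stream[38..39]='0' size=0 (terminator). Final body='sg1bdqbzkkf2s1e9rf' (18 bytes)
Body byte 6 at stream offset 14

Answer: 14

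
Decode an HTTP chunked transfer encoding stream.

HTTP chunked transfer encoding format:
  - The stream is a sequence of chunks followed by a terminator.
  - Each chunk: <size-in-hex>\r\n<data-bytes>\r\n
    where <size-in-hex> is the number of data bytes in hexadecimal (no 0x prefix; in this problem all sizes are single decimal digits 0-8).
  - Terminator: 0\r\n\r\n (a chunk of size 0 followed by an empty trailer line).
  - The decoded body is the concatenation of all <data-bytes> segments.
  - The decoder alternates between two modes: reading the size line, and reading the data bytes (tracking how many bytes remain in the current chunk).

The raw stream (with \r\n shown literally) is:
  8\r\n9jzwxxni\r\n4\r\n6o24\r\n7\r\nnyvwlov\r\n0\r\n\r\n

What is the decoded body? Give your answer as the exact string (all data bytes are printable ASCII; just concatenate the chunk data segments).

Answer: 9jzwxxni6o24nyvwlov

Derivation:
Chunk 1: stream[0..1]='8' size=0x8=8, data at stream[3..11]='9jzwxxni' -> body[0..8], body so far='9jzwxxni'
Chunk 2: stream[13..14]='4' size=0x4=4, data at stream[16..20]='6o24' -> body[8..12], body so far='9jzwxxni6o24'
Chunk 3: stream[22..23]='7' size=0x7=7, data at stream[25..32]='nyvwlov' -> body[12..19], body so far='9jzwxxni6o24nyvwlov'
Chunk 4: stream[34..35]='0' size=0 (terminator). Final body='9jzwxxni6o24nyvwlov' (19 bytes)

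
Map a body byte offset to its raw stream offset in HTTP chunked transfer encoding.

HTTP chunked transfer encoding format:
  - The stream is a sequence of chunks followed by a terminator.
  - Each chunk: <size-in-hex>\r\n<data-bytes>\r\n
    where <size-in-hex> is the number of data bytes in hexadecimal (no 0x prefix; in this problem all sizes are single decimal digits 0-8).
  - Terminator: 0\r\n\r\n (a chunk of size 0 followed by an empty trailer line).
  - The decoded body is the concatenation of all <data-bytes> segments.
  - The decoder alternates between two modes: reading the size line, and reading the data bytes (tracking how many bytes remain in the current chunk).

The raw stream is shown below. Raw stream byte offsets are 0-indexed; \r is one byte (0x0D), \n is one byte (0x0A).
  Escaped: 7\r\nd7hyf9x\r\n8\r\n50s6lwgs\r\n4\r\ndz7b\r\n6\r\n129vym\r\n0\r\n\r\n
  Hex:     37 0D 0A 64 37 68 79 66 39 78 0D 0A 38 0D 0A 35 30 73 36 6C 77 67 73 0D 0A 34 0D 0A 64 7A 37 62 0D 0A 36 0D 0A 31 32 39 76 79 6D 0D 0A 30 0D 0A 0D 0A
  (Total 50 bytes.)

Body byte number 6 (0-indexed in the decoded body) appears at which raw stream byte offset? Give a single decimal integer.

Answer: 9

Derivation:
Chunk 1: stream[0..1]='7' size=0x7=7, data at stream[3..10]='d7hyf9x' -> body[0..7], body so far='d7hyf9x'
Chunk 2: stream[12..13]='8' size=0x8=8, data at stream[15..23]='50s6lwgs' -> body[7..15], body so far='d7hyf9x50s6lwgs'
Chunk 3: stream[25..26]='4' size=0x4=4, data at stream[28..32]='dz7b' -> body[15..19], body so far='d7hyf9x50s6lwgsdz7b'
Chunk 4: stream[34..35]='6' size=0x6=6, data at stream[37..43]='129vym' -> body[19..25], body so far='d7hyf9x50s6lwgsdz7b129vym'
Chunk 5: stream[45..46]='0' size=0 (terminator). Final body='d7hyf9x50s6lwgsdz7b129vym' (25 bytes)
Body byte 6 at stream offset 9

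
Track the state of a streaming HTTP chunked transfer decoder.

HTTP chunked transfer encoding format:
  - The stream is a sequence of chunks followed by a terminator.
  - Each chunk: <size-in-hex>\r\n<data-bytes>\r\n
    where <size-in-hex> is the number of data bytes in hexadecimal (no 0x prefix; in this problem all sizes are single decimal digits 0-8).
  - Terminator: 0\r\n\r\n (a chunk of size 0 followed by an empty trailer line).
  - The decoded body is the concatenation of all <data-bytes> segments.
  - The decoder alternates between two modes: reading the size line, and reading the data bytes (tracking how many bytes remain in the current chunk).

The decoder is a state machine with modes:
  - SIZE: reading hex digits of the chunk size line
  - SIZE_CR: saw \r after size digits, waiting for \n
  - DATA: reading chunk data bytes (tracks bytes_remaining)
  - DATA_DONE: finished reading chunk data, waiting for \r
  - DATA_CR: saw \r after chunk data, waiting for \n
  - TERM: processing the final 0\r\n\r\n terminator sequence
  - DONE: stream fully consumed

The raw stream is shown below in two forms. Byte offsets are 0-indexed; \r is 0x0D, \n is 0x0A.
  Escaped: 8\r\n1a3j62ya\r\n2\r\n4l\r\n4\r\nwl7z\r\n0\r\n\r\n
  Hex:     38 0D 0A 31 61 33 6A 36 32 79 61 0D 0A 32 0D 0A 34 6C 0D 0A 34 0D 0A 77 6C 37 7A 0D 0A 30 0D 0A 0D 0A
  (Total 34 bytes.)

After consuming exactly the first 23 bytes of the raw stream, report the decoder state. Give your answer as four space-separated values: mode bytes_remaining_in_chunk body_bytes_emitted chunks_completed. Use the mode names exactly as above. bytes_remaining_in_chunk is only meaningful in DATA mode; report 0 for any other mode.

Answer: DATA 4 10 2

Derivation:
Byte 0 = '8': mode=SIZE remaining=0 emitted=0 chunks_done=0
Byte 1 = 0x0D: mode=SIZE_CR remaining=0 emitted=0 chunks_done=0
Byte 2 = 0x0A: mode=DATA remaining=8 emitted=0 chunks_done=0
Byte 3 = '1': mode=DATA remaining=7 emitted=1 chunks_done=0
Byte 4 = 'a': mode=DATA remaining=6 emitted=2 chunks_done=0
Byte 5 = '3': mode=DATA remaining=5 emitted=3 chunks_done=0
Byte 6 = 'j': mode=DATA remaining=4 emitted=4 chunks_done=0
Byte 7 = '6': mode=DATA remaining=3 emitted=5 chunks_done=0
Byte 8 = '2': mode=DATA remaining=2 emitted=6 chunks_done=0
Byte 9 = 'y': mode=DATA remaining=1 emitted=7 chunks_done=0
Byte 10 = 'a': mode=DATA_DONE remaining=0 emitted=8 chunks_done=0
Byte 11 = 0x0D: mode=DATA_CR remaining=0 emitted=8 chunks_done=0
Byte 12 = 0x0A: mode=SIZE remaining=0 emitted=8 chunks_done=1
Byte 13 = '2': mode=SIZE remaining=0 emitted=8 chunks_done=1
Byte 14 = 0x0D: mode=SIZE_CR remaining=0 emitted=8 chunks_done=1
Byte 15 = 0x0A: mode=DATA remaining=2 emitted=8 chunks_done=1
Byte 16 = '4': mode=DATA remaining=1 emitted=9 chunks_done=1
Byte 17 = 'l': mode=DATA_DONE remaining=0 emitted=10 chunks_done=1
Byte 18 = 0x0D: mode=DATA_CR remaining=0 emitted=10 chunks_done=1
Byte 19 = 0x0A: mode=SIZE remaining=0 emitted=10 chunks_done=2
Byte 20 = '4': mode=SIZE remaining=0 emitted=10 chunks_done=2
Byte 21 = 0x0D: mode=SIZE_CR remaining=0 emitted=10 chunks_done=2
Byte 22 = 0x0A: mode=DATA remaining=4 emitted=10 chunks_done=2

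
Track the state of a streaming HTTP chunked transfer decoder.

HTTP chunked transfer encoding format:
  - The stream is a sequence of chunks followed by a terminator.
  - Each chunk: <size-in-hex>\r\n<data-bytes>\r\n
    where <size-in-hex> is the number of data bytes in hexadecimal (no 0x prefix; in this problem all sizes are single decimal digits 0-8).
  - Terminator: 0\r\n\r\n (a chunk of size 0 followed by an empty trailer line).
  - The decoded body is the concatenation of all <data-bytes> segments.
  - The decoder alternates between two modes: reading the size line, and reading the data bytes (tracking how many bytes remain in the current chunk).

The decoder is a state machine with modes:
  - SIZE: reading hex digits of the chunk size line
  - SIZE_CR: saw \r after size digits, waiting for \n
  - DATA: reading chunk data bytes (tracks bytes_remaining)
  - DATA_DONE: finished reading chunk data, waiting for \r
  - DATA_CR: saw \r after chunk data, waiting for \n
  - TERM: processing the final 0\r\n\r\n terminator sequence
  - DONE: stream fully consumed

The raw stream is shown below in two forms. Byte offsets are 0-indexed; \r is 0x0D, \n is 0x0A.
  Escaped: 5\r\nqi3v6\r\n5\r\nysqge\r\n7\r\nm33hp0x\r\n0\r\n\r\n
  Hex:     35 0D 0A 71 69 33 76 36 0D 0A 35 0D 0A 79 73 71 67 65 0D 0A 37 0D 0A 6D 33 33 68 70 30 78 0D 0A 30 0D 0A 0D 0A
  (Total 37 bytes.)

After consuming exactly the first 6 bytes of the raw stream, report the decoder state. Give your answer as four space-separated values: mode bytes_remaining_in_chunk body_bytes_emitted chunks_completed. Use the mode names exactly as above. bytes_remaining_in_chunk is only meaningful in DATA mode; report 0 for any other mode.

Byte 0 = '5': mode=SIZE remaining=0 emitted=0 chunks_done=0
Byte 1 = 0x0D: mode=SIZE_CR remaining=0 emitted=0 chunks_done=0
Byte 2 = 0x0A: mode=DATA remaining=5 emitted=0 chunks_done=0
Byte 3 = 'q': mode=DATA remaining=4 emitted=1 chunks_done=0
Byte 4 = 'i': mode=DATA remaining=3 emitted=2 chunks_done=0
Byte 5 = '3': mode=DATA remaining=2 emitted=3 chunks_done=0

Answer: DATA 2 3 0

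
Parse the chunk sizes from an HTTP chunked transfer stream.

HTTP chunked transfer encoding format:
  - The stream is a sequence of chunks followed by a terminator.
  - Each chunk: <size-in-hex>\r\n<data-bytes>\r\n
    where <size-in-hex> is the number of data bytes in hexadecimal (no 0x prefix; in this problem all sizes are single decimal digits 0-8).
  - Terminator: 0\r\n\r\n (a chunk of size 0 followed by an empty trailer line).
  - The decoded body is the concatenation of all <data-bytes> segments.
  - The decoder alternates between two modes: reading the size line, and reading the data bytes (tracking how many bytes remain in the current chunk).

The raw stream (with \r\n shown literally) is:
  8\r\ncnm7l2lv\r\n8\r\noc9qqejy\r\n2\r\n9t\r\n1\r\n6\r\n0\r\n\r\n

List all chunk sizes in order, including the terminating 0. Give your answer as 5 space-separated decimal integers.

Chunk 1: stream[0..1]='8' size=0x8=8, data at stream[3..11]='cnm7l2lv' -> body[0..8], body so far='cnm7l2lv'
Chunk 2: stream[13..14]='8' size=0x8=8, data at stream[16..24]='oc9qqejy' -> body[8..16], body so far='cnm7l2lvoc9qqejy'
Chunk 3: stream[26..27]='2' size=0x2=2, data at stream[29..31]='9t' -> body[16..18], body so far='cnm7l2lvoc9qqejy9t'
Chunk 4: stream[33..34]='1' size=0x1=1, data at stream[36..37]='6' -> body[18..19], body so far='cnm7l2lvoc9qqejy9t6'
Chunk 5: stream[39..40]='0' size=0 (terminator). Final body='cnm7l2lvoc9qqejy9t6' (19 bytes)

Answer: 8 8 2 1 0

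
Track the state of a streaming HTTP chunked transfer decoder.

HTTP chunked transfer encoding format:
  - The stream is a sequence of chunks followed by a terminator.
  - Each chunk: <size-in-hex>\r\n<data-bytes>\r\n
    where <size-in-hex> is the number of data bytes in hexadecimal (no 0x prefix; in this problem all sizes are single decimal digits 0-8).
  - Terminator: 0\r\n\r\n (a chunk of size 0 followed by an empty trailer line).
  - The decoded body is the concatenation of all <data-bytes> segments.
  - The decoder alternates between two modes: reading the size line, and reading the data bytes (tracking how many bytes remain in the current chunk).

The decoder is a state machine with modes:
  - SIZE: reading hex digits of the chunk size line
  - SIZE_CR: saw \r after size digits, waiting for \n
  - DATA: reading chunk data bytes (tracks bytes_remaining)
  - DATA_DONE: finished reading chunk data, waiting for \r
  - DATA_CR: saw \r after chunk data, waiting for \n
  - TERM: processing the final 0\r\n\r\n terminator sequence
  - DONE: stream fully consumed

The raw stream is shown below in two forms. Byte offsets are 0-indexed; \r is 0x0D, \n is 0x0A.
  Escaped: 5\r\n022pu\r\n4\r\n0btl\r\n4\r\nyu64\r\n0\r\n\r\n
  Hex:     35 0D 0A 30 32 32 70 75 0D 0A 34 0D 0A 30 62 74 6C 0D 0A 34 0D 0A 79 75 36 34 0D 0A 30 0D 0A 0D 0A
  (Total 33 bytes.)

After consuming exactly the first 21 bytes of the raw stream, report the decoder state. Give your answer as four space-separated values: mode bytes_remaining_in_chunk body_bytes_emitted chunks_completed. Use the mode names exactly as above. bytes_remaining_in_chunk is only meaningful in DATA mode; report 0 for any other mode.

Byte 0 = '5': mode=SIZE remaining=0 emitted=0 chunks_done=0
Byte 1 = 0x0D: mode=SIZE_CR remaining=0 emitted=0 chunks_done=0
Byte 2 = 0x0A: mode=DATA remaining=5 emitted=0 chunks_done=0
Byte 3 = '0': mode=DATA remaining=4 emitted=1 chunks_done=0
Byte 4 = '2': mode=DATA remaining=3 emitted=2 chunks_done=0
Byte 5 = '2': mode=DATA remaining=2 emitted=3 chunks_done=0
Byte 6 = 'p': mode=DATA remaining=1 emitted=4 chunks_done=0
Byte 7 = 'u': mode=DATA_DONE remaining=0 emitted=5 chunks_done=0
Byte 8 = 0x0D: mode=DATA_CR remaining=0 emitted=5 chunks_done=0
Byte 9 = 0x0A: mode=SIZE remaining=0 emitted=5 chunks_done=1
Byte 10 = '4': mode=SIZE remaining=0 emitted=5 chunks_done=1
Byte 11 = 0x0D: mode=SIZE_CR remaining=0 emitted=5 chunks_done=1
Byte 12 = 0x0A: mode=DATA remaining=4 emitted=5 chunks_done=1
Byte 13 = '0': mode=DATA remaining=3 emitted=6 chunks_done=1
Byte 14 = 'b': mode=DATA remaining=2 emitted=7 chunks_done=1
Byte 15 = 't': mode=DATA remaining=1 emitted=8 chunks_done=1
Byte 16 = 'l': mode=DATA_DONE remaining=0 emitted=9 chunks_done=1
Byte 17 = 0x0D: mode=DATA_CR remaining=0 emitted=9 chunks_done=1
Byte 18 = 0x0A: mode=SIZE remaining=0 emitted=9 chunks_done=2
Byte 19 = '4': mode=SIZE remaining=0 emitted=9 chunks_done=2
Byte 20 = 0x0D: mode=SIZE_CR remaining=0 emitted=9 chunks_done=2

Answer: SIZE_CR 0 9 2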